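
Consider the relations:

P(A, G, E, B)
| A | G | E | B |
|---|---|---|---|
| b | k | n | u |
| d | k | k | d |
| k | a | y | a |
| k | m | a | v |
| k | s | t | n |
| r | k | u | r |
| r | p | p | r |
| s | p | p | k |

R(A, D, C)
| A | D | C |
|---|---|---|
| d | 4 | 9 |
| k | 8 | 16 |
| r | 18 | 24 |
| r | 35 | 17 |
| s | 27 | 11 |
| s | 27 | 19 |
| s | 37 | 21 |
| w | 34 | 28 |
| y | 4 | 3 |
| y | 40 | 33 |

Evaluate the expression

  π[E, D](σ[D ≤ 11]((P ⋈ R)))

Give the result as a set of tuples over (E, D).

{(a, 8), (k, 4), (t, 8), (y, 8)}

P ⋈ R (natural join on A): {(d, k, k, d, 4, 9), (k, a, y, a, 8, 16), (k, m, a, v, 8, 16), (k, s, t, n, 8, 16), (r, k, u, r, 18, 24), (r, k, u, r, 35, 17), (r, p, p, r, 18, 24), (r, p, p, r, 35, 17), (s, p, p, k, 27, 11), (s, p, p, k, 27, 19), (s, p, p, k, 37, 21)}
σ[D ≤ 11]: keep tuples satisfying D ≤ 11 → {(d, k, k, d, 4, 9), (k, a, y, a, 8, 16), (k, m, a, v, 8, 16), (k, s, t, n, 8, 16)}
Keep only column(s) E, D: {(a, 8), (k, 4), (t, 8), (y, 8)}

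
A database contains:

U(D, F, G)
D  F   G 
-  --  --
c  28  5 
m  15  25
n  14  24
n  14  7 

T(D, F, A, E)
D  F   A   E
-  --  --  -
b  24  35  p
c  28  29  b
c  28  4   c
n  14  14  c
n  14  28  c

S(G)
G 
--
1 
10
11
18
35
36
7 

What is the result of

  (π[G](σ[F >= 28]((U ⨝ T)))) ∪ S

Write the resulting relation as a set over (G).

Joining U and T on D, F yields {(c, 28, 5, 29, b), (c, 28, 5, 4, c), (n, 14, 24, 14, c), (n, 14, 24, 28, c), (n, 14, 7, 14, c), (n, 14, 7, 28, c)}.
Filtering on F >= 28 leaves {(c, 28, 5, 29, b), (c, 28, 5, 4, c)}.
Projecting to G (1 duplicate(s) eliminated): {5}
Union: {5} with {1, 10, 11, 18, 35, 36, 7} → {1, 10, 11, 18, 35, 36, 5, 7}

{1, 10, 11, 18, 35, 36, 5, 7}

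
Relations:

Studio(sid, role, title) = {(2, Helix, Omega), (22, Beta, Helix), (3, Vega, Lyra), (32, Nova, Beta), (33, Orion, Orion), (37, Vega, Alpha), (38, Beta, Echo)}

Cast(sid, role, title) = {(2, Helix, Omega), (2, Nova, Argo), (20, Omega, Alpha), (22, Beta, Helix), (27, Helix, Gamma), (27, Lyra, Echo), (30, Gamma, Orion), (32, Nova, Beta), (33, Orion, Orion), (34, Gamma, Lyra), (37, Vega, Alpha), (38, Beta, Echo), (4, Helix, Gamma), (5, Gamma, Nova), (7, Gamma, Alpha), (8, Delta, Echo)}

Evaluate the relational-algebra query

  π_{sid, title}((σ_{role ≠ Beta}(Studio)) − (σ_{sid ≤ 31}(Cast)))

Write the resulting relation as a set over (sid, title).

σ[role ≠ Beta]: keep tuples satisfying role ≠ Beta → {(2, Helix, Omega), (3, Vega, Lyra), (32, Nova, Beta), (33, Orion, Orion), (37, Vega, Alpha)}
σ[sid ≤ 31]: keep tuples satisfying sid ≤ 31 → {(2, Helix, Omega), (2, Nova, Argo), (20, Omega, Alpha), (22, Beta, Helix), (27, Helix, Gamma), (27, Lyra, Echo), (30, Gamma, Orion), (4, Helix, Gamma), (5, Gamma, Nova), (7, Gamma, Alpha), (8, Delta, Echo)}
Set difference of the two operands is {(3, Vega, Lyra), (32, Nova, Beta), (33, Orion, Orion), (37, Vega, Alpha)}.
Keep only column(s) sid, title: {(3, Lyra), (32, Beta), (33, Orion), (37, Alpha)}

{(3, Lyra), (32, Beta), (33, Orion), (37, Alpha)}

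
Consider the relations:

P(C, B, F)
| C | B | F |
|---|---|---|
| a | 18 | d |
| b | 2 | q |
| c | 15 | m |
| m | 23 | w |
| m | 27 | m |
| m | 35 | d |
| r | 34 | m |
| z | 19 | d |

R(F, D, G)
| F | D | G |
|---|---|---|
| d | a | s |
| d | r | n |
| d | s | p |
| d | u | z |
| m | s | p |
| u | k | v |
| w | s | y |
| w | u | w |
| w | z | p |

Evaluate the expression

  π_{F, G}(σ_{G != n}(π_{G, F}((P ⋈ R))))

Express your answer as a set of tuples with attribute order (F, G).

{(d, p), (d, s), (d, z), (m, p), (w, p), (w, w), (w, y)}

Joining P and R on F yields {(a, 18, d, a, s), (a, 18, d, r, n), (a, 18, d, s, p), (a, 18, d, u, z), (c, 15, m, s, p), (m, 23, w, s, y), (m, 23, w, u, w), (m, 23, w, z, p), (m, 27, m, s, p), (m, 35, d, a, s), (m, 35, d, r, n), (m, 35, d, s, p), (m, 35, d, u, z), (r, 34, m, s, p), (z, 19, d, a, s), (z, 19, d, r, n), (z, 19, d, s, p), (z, 19, d, u, z)}.
π_{G, F} gives {(n, d), (p, d), (p, m), (p, w), (s, d), (w, w), (y, w), (z, d)} (10 duplicate(s) eliminated).
Selection G != n: {(p, d), (p, m), (p, w), (s, d), (w, w), (y, w), (z, d)}
π_{F, G} gives {(d, p), (d, s), (d, z), (m, p), (w, p), (w, w), (w, y)}.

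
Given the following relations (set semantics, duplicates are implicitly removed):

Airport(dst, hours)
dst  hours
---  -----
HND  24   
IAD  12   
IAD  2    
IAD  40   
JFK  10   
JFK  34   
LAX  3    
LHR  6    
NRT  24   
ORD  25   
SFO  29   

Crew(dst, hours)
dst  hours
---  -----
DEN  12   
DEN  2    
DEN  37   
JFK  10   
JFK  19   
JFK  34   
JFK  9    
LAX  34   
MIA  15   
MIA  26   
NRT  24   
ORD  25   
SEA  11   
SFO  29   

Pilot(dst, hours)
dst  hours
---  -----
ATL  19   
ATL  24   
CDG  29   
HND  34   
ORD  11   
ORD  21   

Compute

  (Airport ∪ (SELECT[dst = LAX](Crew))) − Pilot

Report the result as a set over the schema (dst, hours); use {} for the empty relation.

σ[dst = LAX]: keep tuples satisfying dst = LAX → {(LAX, 34)}
Union: {(HND, 24), (IAD, 12), (IAD, 2), (IAD, 40), (JFK, 10), (JFK, 34), (LAX, 3), (LHR, 6), (NRT, 24), (ORD, 25), (SFO, 29)} with {(LAX, 34)} → {(HND, 24), (IAD, 12), (IAD, 2), (IAD, 40), (JFK, 10), (JFK, 34), (LAX, 3), (LAX, 34), (LHR, 6), (NRT, 24), (ORD, 25), (SFO, 29)}
Difference: {(HND, 24), (IAD, 12), (IAD, 2), (IAD, 40), (JFK, 10), (JFK, 34), (LAX, 3), (LAX, 34), (LHR, 6), (NRT, 24), (ORD, 25), (SFO, 29)} with {(ATL, 19), (ATL, 24), (CDG, 29), (HND, 34), (ORD, 11), (ORD, 21)} → {(HND, 24), (IAD, 12), (IAD, 2), (IAD, 40), (JFK, 10), (JFK, 34), (LAX, 3), (LAX, 34), (LHR, 6), (NRT, 24), (ORD, 25), (SFO, 29)}

{(HND, 24), (IAD, 12), (IAD, 2), (IAD, 40), (JFK, 10), (JFK, 34), (LAX, 3), (LAX, 34), (LHR, 6), (NRT, 24), (ORD, 25), (SFO, 29)}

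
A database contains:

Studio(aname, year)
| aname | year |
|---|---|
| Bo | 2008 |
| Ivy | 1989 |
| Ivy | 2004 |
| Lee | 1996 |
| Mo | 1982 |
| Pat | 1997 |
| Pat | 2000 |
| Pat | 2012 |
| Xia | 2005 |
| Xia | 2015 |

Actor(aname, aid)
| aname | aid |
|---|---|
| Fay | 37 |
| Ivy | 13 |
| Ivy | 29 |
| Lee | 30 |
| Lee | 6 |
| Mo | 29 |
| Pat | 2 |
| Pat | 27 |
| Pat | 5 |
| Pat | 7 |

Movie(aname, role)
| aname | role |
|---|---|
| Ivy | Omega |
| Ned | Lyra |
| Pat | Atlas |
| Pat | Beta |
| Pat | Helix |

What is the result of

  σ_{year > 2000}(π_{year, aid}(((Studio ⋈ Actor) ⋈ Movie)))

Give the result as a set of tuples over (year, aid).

Natural join on aname: {(Ivy, 1989, 13), (Ivy, 1989, 29), (Ivy, 2004, 13), (Ivy, 2004, 29), (Lee, 1996, 30), (Lee, 1996, 6), (Mo, 1982, 29), (Pat, 1997, 2), (Pat, 1997, 27), (Pat, 1997, 5), (Pat, 1997, 7), (Pat, 2000, 2), (Pat, 2000, 27), (Pat, 2000, 5), (Pat, 2000, 7), (Pat, 2012, 2), (Pat, 2012, 27), (Pat, 2012, 5), (Pat, 2012, 7)}
Natural join on aname: {(Ivy, 1989, 13, Omega), (Ivy, 1989, 29, Omega), (Ivy, 2004, 13, Omega), (Ivy, 2004, 29, Omega), (Pat, 1997, 2, Atlas), (Pat, 1997, 2, Beta), (Pat, 1997, 2, Helix), (Pat, 1997, 27, Atlas), (Pat, 1997, 27, Beta), (Pat, 1997, 27, Helix), (Pat, 1997, 5, Atlas), (Pat, 1997, 5, Beta), (Pat, 1997, 5, Helix), (Pat, 1997, 7, Atlas), (Pat, 1997, 7, Beta), (Pat, 1997, 7, Helix), (Pat, 2000, 2, Atlas), (Pat, 2000, 2, Beta), (Pat, 2000, 2, Helix), (Pat, 2000, 27, Atlas), (Pat, 2000, 27, Beta), (Pat, 2000, 27, Helix), (Pat, 2000, 5, Atlas), (Pat, 2000, 5, Beta), (Pat, 2000, 5, Helix), (Pat, 2000, 7, Atlas), (Pat, 2000, 7, Beta), (Pat, 2000, 7, Helix), (Pat, 2012, 2, Atlas), (Pat, 2012, 2, Beta), (Pat, 2012, 2, Helix), (Pat, 2012, 27, Atlas), (Pat, 2012, 27, Beta), (Pat, 2012, 27, Helix), (Pat, 2012, 5, Atlas), (Pat, 2012, 5, Beta), (Pat, 2012, 5, Helix), (Pat, 2012, 7, Atlas), (Pat, 2012, 7, Beta), (Pat, 2012, 7, Helix)}
Projecting to year, aid (24 duplicate(s) eliminated): {(1989, 13), (1989, 29), (1997, 2), (1997, 27), (1997, 5), (1997, 7), (2000, 2), (2000, 27), (2000, 5), (2000, 7), (2004, 13), (2004, 29), (2012, 2), (2012, 27), (2012, 5), (2012, 7)}
Filtering on year > 2000 leaves {(2004, 13), (2004, 29), (2012, 2), (2012, 27), (2012, 5), (2012, 7)}.

{(2004, 13), (2004, 29), (2012, 2), (2012, 27), (2012, 5), (2012, 7)}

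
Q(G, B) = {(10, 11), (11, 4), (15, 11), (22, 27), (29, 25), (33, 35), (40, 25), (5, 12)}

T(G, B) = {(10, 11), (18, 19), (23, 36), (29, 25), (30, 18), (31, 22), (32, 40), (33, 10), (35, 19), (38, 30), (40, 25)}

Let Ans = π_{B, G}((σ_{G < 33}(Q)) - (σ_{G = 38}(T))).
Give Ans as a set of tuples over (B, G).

Apply σ_{G < 33}; surviving tuples: {(10, 11), (11, 4), (15, 11), (22, 27), (29, 25), (5, 12)}
Apply σ_{G = 38}; surviving tuples: {(38, 30)}
Taking the difference: {(10, 11), (11, 4), (15, 11), (22, 27), (29, 25), (5, 12)}
π[B, G]: project onto (B, G) → {(11, 10), (11, 15), (12, 5), (25, 29), (27, 22), (4, 11)}

{(11, 10), (11, 15), (12, 5), (25, 29), (27, 22), (4, 11)}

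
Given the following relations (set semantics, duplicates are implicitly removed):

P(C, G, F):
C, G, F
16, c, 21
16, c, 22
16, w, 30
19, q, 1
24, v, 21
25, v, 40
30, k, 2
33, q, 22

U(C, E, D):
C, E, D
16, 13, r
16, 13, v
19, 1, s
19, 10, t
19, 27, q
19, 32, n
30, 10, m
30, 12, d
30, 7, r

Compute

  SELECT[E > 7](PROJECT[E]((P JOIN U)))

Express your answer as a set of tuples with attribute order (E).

Natural join on C: {(16, c, 21, 13, r), (16, c, 21, 13, v), (16, c, 22, 13, r), (16, c, 22, 13, v), (16, w, 30, 13, r), (16, w, 30, 13, v), (19, q, 1, 1, s), (19, q, 1, 10, t), (19, q, 1, 27, q), (19, q, 1, 32, n), (30, k, 2, 10, m), (30, k, 2, 12, d), (30, k, 2, 7, r)}
Keep only column(s) E (6 duplicate(s) eliminated): {1, 10, 12, 13, 27, 32, 7}
σ[E > 7]: keep tuples satisfying E > 7 → {10, 12, 13, 27, 32}

{10, 12, 13, 27, 32}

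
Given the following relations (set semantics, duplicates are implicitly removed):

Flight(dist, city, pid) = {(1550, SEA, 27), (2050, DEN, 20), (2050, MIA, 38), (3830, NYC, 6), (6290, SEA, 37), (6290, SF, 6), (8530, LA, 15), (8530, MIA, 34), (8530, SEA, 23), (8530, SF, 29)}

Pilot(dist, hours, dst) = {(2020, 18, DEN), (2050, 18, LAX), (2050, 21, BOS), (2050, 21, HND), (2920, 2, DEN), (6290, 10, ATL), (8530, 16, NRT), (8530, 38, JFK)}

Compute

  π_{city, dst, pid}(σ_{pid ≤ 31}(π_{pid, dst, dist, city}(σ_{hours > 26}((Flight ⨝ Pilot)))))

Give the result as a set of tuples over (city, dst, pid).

Natural join on dist: {(2050, DEN, 20, 18, LAX), (2050, DEN, 20, 21, BOS), (2050, DEN, 20, 21, HND), (2050, MIA, 38, 18, LAX), (2050, MIA, 38, 21, BOS), (2050, MIA, 38, 21, HND), (6290, SEA, 37, 10, ATL), (6290, SF, 6, 10, ATL), (8530, LA, 15, 16, NRT), (8530, LA, 15, 38, JFK), (8530, MIA, 34, 16, NRT), (8530, MIA, 34, 38, JFK), (8530, SEA, 23, 16, NRT), (8530, SEA, 23, 38, JFK), (8530, SF, 29, 16, NRT), (8530, SF, 29, 38, JFK)}
Selection hours > 26: {(8530, LA, 15, 38, JFK), (8530, MIA, 34, 38, JFK), (8530, SEA, 23, 38, JFK), (8530, SF, 29, 38, JFK)}
Keep only column(s) pid, dst, dist, city: {(15, JFK, 8530, LA), (23, JFK, 8530, SEA), (29, JFK, 8530, SF), (34, JFK, 8530, MIA)}
Selection pid ≤ 31: {(15, JFK, 8530, LA), (23, JFK, 8530, SEA), (29, JFK, 8530, SF)}
Keep only column(s) city, dst, pid: {(LA, JFK, 15), (SEA, JFK, 23), (SF, JFK, 29)}

{(LA, JFK, 15), (SEA, JFK, 23), (SF, JFK, 29)}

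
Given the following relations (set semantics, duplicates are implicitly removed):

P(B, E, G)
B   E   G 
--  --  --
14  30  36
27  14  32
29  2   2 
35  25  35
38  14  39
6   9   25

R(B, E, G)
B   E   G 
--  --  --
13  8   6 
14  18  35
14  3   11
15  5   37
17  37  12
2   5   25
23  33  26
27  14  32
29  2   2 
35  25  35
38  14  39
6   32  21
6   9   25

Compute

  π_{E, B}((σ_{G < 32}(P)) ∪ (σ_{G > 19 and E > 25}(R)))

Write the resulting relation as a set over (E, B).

Apply σ_{G < 32}; surviving tuples: {(29, 2, 2), (6, 9, 25)}
Apply σ_{G > 19 and E > 25}; surviving tuples: {(23, 33, 26), (6, 32, 21)}
Taking the union: {(23, 33, 26), (29, 2, 2), (6, 32, 21), (6, 9, 25)}
π_{E, B} gives {(2, 29), (32, 6), (33, 23), (9, 6)}.

{(2, 29), (32, 6), (33, 23), (9, 6)}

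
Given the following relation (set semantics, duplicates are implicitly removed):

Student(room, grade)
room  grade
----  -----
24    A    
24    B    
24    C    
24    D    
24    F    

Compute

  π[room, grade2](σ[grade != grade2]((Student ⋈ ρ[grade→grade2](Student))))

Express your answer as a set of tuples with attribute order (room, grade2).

{(24, A), (24, B), (24, C), (24, D), (24, F)}

ρ[grade→grade2]: schema becomes (room, grade2); tuples unchanged.
Natural join on room: {(24, A, A), (24, A, B), (24, A, C), (24, A, D), (24, A, F), (24, B, A), (24, B, B), (24, B, C), (24, B, D), (24, B, F), (24, C, A), (24, C, B), (24, C, C), (24, C, D), (24, C, F), (24, D, A), (24, D, B), (24, D, C), (24, D, D), (24, D, F), (24, F, A), (24, F, B), (24, F, C), (24, F, D), (24, F, F)}
Apply σ_{grade != grade2}; surviving tuples: {(24, A, B), (24, A, C), (24, A, D), (24, A, F), (24, B, A), (24, B, C), (24, B, D), (24, B, F), (24, C, A), (24, C, B), (24, C, D), (24, C, F), (24, D, A), (24, D, B), (24, D, C), (24, D, F), (24, F, A), (24, F, B), (24, F, C), (24, F, D)}
Projecting to room, grade2 (15 duplicate(s) eliminated): {(24, A), (24, B), (24, C), (24, D), (24, F)}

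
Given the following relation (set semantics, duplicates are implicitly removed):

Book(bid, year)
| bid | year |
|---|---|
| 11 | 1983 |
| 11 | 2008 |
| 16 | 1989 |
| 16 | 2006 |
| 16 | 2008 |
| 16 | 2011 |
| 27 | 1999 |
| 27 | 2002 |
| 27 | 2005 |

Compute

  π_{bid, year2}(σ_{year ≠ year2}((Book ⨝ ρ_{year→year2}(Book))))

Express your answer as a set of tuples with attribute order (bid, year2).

ρ[year→year2]: schema becomes (bid, year2); tuples unchanged.
Natural join on bid: {(11, 1983, 1983), (11, 1983, 2008), (11, 2008, 1983), (11, 2008, 2008), (16, 1989, 1989), (16, 1989, 2006), (16, 1989, 2008), (16, 1989, 2011), (16, 2006, 1989), (16, 2006, 2006), (16, 2006, 2008), (16, 2006, 2011), (16, 2008, 1989), (16, 2008, 2006), (16, 2008, 2008), (16, 2008, 2011), (16, 2011, 1989), (16, 2011, 2006), (16, 2011, 2008), (16, 2011, 2011), (27, 1999, 1999), (27, 1999, 2002), (27, 1999, 2005), (27, 2002, 1999), (27, 2002, 2002), (27, 2002, 2005), (27, 2005, 1999), (27, 2005, 2002), (27, 2005, 2005)}
σ[year ≠ year2]: keep tuples satisfying year ≠ year2 → {(11, 1983, 2008), (11, 2008, 1983), (16, 1989, 2006), (16, 1989, 2008), (16, 1989, 2011), (16, 2006, 1989), (16, 2006, 2008), (16, 2006, 2011), (16, 2008, 1989), (16, 2008, 2006), (16, 2008, 2011), (16, 2011, 1989), (16, 2011, 2006), (16, 2011, 2008), (27, 1999, 2002), (27, 1999, 2005), (27, 2002, 1999), (27, 2002, 2005), (27, 2005, 1999), (27, 2005, 2002)}
Projecting to bid, year2 (11 duplicate(s) eliminated): {(11, 1983), (11, 2008), (16, 1989), (16, 2006), (16, 2008), (16, 2011), (27, 1999), (27, 2002), (27, 2005)}

{(11, 1983), (11, 2008), (16, 1989), (16, 2006), (16, 2008), (16, 2011), (27, 1999), (27, 2002), (27, 2005)}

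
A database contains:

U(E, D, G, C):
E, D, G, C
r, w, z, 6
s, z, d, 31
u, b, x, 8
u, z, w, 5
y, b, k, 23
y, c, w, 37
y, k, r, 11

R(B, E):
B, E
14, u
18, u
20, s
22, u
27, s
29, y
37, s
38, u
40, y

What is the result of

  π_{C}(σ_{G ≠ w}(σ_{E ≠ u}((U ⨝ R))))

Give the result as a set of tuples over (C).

Joining U and R on E yields {(s, z, d, 31, 20), (s, z, d, 31, 27), (s, z, d, 31, 37), (u, b, x, 8, 14), (u, b, x, 8, 18), (u, b, x, 8, 22), (u, b, x, 8, 38), (u, z, w, 5, 14), (u, z, w, 5, 18), (u, z, w, 5, 22), (u, z, w, 5, 38), (y, b, k, 23, 29), (y, b, k, 23, 40), (y, c, w, 37, 29), (y, c, w, 37, 40), (y, k, r, 11, 29), (y, k, r, 11, 40)}.
σ[E ≠ u]: keep tuples satisfying E ≠ u → {(s, z, d, 31, 20), (s, z, d, 31, 27), (s, z, d, 31, 37), (y, b, k, 23, 29), (y, b, k, 23, 40), (y, c, w, 37, 29), (y, c, w, 37, 40), (y, k, r, 11, 29), (y, k, r, 11, 40)}
σ[G ≠ w]: keep tuples satisfying G ≠ w → {(s, z, d, 31, 20), (s, z, d, 31, 27), (s, z, d, 31, 37), (y, b, k, 23, 29), (y, b, k, 23, 40), (y, k, r, 11, 29), (y, k, r, 11, 40)}
Keep only column(s) C (4 duplicate(s) eliminated): {11, 23, 31}

{11, 23, 31}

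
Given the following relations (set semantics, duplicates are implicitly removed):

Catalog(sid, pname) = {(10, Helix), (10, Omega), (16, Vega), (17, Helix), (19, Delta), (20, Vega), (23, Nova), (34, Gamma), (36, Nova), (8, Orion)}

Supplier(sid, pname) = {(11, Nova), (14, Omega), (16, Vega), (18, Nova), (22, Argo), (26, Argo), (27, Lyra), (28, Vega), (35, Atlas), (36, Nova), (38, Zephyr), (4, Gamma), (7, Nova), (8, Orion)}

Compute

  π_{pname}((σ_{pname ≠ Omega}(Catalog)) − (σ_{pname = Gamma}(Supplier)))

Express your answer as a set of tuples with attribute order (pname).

{Delta, Gamma, Helix, Nova, Orion, Vega}

Selection pname ≠ Omega: {(10, Helix), (16, Vega), (17, Helix), (19, Delta), (20, Vega), (23, Nova), (34, Gamma), (36, Nova), (8, Orion)}
Selection pname = Gamma: {(4, Gamma)}
Taking the difference: {(10, Helix), (16, Vega), (17, Helix), (19, Delta), (20, Vega), (23, Nova), (34, Gamma), (36, Nova), (8, Orion)}
π_{pname} gives {Delta, Gamma, Helix, Nova, Orion, Vega} (3 duplicate(s) eliminated).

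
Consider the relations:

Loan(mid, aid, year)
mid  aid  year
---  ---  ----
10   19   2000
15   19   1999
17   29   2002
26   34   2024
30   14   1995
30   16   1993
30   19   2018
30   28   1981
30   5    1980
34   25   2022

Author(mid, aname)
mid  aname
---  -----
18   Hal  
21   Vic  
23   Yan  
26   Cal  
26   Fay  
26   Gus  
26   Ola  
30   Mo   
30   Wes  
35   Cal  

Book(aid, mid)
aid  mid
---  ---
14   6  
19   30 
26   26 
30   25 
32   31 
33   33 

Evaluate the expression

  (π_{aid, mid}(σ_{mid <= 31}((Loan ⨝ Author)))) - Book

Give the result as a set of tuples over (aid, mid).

{(14, 30), (16, 30), (28, 30), (34, 26), (5, 30)}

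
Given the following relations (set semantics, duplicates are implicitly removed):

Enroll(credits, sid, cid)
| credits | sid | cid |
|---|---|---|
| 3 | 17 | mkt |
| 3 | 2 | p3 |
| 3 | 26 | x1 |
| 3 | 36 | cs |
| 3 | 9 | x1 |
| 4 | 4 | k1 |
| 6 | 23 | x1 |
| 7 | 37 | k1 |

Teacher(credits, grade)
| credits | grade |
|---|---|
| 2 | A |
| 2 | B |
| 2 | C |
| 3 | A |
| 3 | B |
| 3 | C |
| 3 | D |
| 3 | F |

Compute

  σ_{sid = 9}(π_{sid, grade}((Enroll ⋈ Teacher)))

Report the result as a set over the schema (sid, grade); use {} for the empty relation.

Enroll ⋈ Teacher (natural join on credits): {(3, 17, mkt, A), (3, 17, mkt, B), (3, 17, mkt, C), (3, 17, mkt, D), (3, 17, mkt, F), (3, 2, p3, A), (3, 2, p3, B), (3, 2, p3, C), (3, 2, p3, D), (3, 2, p3, F), (3, 26, x1, A), (3, 26, x1, B), (3, 26, x1, C), (3, 26, x1, D), (3, 26, x1, F), (3, 36, cs, A), (3, 36, cs, B), (3, 36, cs, C), (3, 36, cs, D), (3, 36, cs, F), (3, 9, x1, A), (3, 9, x1, B), (3, 9, x1, C), (3, 9, x1, D), (3, 9, x1, F)}
Projecting to sid, grade: {(17, A), (17, B), (17, C), (17, D), (17, F), (2, A), (2, B), (2, C), (2, D), (2, F), (26, A), (26, B), (26, C), (26, D), (26, F), (36, A), (36, B), (36, C), (36, D), (36, F), (9, A), (9, B), (9, C), (9, D), (9, F)}
Filtering on sid = 9 leaves {(9, A), (9, B), (9, C), (9, D), (9, F)}.

{(9, A), (9, B), (9, C), (9, D), (9, F)}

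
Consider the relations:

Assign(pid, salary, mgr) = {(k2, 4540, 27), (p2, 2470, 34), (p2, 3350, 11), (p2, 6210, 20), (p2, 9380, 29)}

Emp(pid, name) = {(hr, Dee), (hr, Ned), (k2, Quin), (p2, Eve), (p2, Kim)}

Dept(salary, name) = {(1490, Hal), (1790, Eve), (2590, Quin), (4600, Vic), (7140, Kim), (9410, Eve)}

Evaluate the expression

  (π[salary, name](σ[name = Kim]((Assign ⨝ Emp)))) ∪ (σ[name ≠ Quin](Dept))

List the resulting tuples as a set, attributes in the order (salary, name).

Joining Assign and Emp on pid yields {(k2, 4540, 27, Quin), (p2, 2470, 34, Eve), (p2, 2470, 34, Kim), (p2, 3350, 11, Eve), (p2, 3350, 11, Kim), (p2, 6210, 20, Eve), (p2, 6210, 20, Kim), (p2, 9380, 29, Eve), (p2, 9380, 29, Kim)}.
Filtering on name = Kim leaves {(p2, 2470, 34, Kim), (p2, 3350, 11, Kim), (p2, 6210, 20, Kim), (p2, 9380, 29, Kim)}.
Keep only column(s) salary, name: {(2470, Kim), (3350, Kim), (6210, Kim), (9380, Kim)}
Filtering on name ≠ Quin leaves {(1490, Hal), (1790, Eve), (4600, Vic), (7140, Kim), (9410, Eve)}.
Taking the union: {(1490, Hal), (1790, Eve), (2470, Kim), (3350, Kim), (4600, Vic), (6210, Kim), (7140, Kim), (9380, Kim), (9410, Eve)}

{(1490, Hal), (1790, Eve), (2470, Kim), (3350, Kim), (4600, Vic), (6210, Kim), (7140, Kim), (9380, Kim), (9410, Eve)}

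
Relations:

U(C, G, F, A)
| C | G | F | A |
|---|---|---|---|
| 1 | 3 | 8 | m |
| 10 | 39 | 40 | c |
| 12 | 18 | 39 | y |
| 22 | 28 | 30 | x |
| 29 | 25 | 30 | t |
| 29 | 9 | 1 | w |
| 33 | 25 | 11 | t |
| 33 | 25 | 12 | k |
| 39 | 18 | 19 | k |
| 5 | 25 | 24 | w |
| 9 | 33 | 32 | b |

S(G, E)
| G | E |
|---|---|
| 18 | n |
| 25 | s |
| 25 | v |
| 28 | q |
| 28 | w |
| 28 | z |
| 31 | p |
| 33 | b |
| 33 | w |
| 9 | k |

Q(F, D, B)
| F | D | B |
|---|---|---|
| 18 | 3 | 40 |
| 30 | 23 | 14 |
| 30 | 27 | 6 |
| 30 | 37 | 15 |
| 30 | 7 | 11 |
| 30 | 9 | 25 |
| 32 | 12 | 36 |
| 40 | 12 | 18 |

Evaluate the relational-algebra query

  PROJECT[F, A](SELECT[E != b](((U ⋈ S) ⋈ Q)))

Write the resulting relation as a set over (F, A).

Joining U and S on G yields {(12, 18, 39, y, n), (22, 28, 30, x, q), (22, 28, 30, x, w), (22, 28, 30, x, z), (29, 25, 30, t, s), (29, 25, 30, t, v), (29, 9, 1, w, k), (33, 25, 11, t, s), (33, 25, 11, t, v), (33, 25, 12, k, s), (33, 25, 12, k, v), (39, 18, 19, k, n), (5, 25, 24, w, s), (5, 25, 24, w, v), (9, 33, 32, b, b), (9, 33, 32, b, w)}.
Joining (U ⋈ S) and Q on F yields {(22, 28, 30, x, q, 23, 14), (22, 28, 30, x, q, 27, 6), (22, 28, 30, x, q, 37, 15), (22, 28, 30, x, q, 7, 11), (22, 28, 30, x, q, 9, 25), (22, 28, 30, x, w, 23, 14), (22, 28, 30, x, w, 27, 6), (22, 28, 30, x, w, 37, 15), (22, 28, 30, x, w, 7, 11), (22, 28, 30, x, w, 9, 25), (22, 28, 30, x, z, 23, 14), (22, 28, 30, x, z, 27, 6), (22, 28, 30, x, z, 37, 15), (22, 28, 30, x, z, 7, 11), (22, 28, 30, x, z, 9, 25), (29, 25, 30, t, s, 23, 14), (29, 25, 30, t, s, 27, 6), (29, 25, 30, t, s, 37, 15), (29, 25, 30, t, s, 7, 11), (29, 25, 30, t, s, 9, 25), (29, 25, 30, t, v, 23, 14), (29, 25, 30, t, v, 27, 6), (29, 25, 30, t, v, 37, 15), (29, 25, 30, t, v, 7, 11), (29, 25, 30, t, v, 9, 25), (9, 33, 32, b, b, 12, 36), (9, 33, 32, b, w, 12, 36)}.
Selection E != b: {(22, 28, 30, x, q, 23, 14), (22, 28, 30, x, q, 27, 6), (22, 28, 30, x, q, 37, 15), (22, 28, 30, x, q, 7, 11), (22, 28, 30, x, q, 9, 25), (22, 28, 30, x, w, 23, 14), (22, 28, 30, x, w, 27, 6), (22, 28, 30, x, w, 37, 15), (22, 28, 30, x, w, 7, 11), (22, 28, 30, x, w, 9, 25), (22, 28, 30, x, z, 23, 14), (22, 28, 30, x, z, 27, 6), (22, 28, 30, x, z, 37, 15), (22, 28, 30, x, z, 7, 11), (22, 28, 30, x, z, 9, 25), (29, 25, 30, t, s, 23, 14), (29, 25, 30, t, s, 27, 6), (29, 25, 30, t, s, 37, 15), (29, 25, 30, t, s, 7, 11), (29, 25, 30, t, s, 9, 25), (29, 25, 30, t, v, 23, 14), (29, 25, 30, t, v, 27, 6), (29, 25, 30, t, v, 37, 15), (29, 25, 30, t, v, 7, 11), (29, 25, 30, t, v, 9, 25), (9, 33, 32, b, w, 12, 36)}
Keep only column(s) F, A (23 duplicate(s) eliminated): {(30, t), (30, x), (32, b)}

{(30, t), (30, x), (32, b)}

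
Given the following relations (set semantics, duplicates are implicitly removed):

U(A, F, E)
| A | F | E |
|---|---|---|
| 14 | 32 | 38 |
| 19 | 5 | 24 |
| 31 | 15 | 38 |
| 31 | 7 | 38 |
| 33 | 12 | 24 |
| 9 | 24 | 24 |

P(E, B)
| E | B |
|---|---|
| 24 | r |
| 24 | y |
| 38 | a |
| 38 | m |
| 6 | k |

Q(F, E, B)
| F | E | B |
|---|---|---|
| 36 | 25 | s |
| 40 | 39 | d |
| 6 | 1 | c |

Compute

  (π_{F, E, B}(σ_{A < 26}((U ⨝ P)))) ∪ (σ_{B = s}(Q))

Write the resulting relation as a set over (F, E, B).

{(24, 24, r), (24, 24, y), (32, 38, a), (32, 38, m), (36, 25, s), (5, 24, r), (5, 24, y)}

Joining U and P on E yields {(14, 32, 38, a), (14, 32, 38, m), (19, 5, 24, r), (19, 5, 24, y), (31, 15, 38, a), (31, 15, 38, m), (31, 7, 38, a), (31, 7, 38, m), (33, 12, 24, r), (33, 12, 24, y), (9, 24, 24, r), (9, 24, 24, y)}.
Apply σ_{A < 26}; surviving tuples: {(14, 32, 38, a), (14, 32, 38, m), (19, 5, 24, r), (19, 5, 24, y), (9, 24, 24, r), (9, 24, 24, y)}
π_{F, E, B} gives {(24, 24, r), (24, 24, y), (32, 38, a), (32, 38, m), (5, 24, r), (5, 24, y)}.
Apply σ_{B = s}; surviving tuples: {(36, 25, s)}
Union: {(24, 24, r), (24, 24, y), (32, 38, a), (32, 38, m), (5, 24, r), (5, 24, y)} with {(36, 25, s)} → {(24, 24, r), (24, 24, y), (32, 38, a), (32, 38, m), (36, 25, s), (5, 24, r), (5, 24, y)}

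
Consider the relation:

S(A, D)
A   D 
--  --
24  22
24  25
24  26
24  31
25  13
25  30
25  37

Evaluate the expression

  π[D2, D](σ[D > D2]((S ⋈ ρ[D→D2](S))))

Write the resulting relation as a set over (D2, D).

{(13, 30), (13, 37), (22, 25), (22, 26), (22, 31), (25, 26), (25, 31), (26, 31), (30, 37)}

ρ[D→D2]: schema becomes (A, D2); tuples unchanged.
Natural join on A: {(24, 22, 22), (24, 22, 25), (24, 22, 26), (24, 22, 31), (24, 25, 22), (24, 25, 25), (24, 25, 26), (24, 25, 31), (24, 26, 22), (24, 26, 25), (24, 26, 26), (24, 26, 31), (24, 31, 22), (24, 31, 25), (24, 31, 26), (24, 31, 31), (25, 13, 13), (25, 13, 30), (25, 13, 37), (25, 30, 13), (25, 30, 30), (25, 30, 37), (25, 37, 13), (25, 37, 30), (25, 37, 37)}
Apply σ_{D > D2}; surviving tuples: {(24, 25, 22), (24, 26, 22), (24, 26, 25), (24, 31, 22), (24, 31, 25), (24, 31, 26), (25, 30, 13), (25, 37, 13), (25, 37, 30)}
π_{D2, D} gives {(13, 30), (13, 37), (22, 25), (22, 26), (22, 31), (25, 26), (25, 31), (26, 31), (30, 37)}.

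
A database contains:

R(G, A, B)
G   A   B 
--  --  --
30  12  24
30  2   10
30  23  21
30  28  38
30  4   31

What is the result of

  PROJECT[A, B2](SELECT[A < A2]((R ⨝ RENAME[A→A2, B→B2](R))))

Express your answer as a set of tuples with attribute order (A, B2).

ρ[A→A2, B→B2]: schema becomes (G, A2, B2); tuples unchanged.
Joining R and RENAME[A→A2, B→B2](R) on G yields {(30, 12, 24, 12, 24), (30, 12, 24, 2, 10), (30, 12, 24, 23, 21), (30, 12, 24, 28, 38), (30, 12, 24, 4, 31), (30, 2, 10, 12, 24), (30, 2, 10, 2, 10), (30, 2, 10, 23, 21), (30, 2, 10, 28, 38), (30, 2, 10, 4, 31), (30, 23, 21, 12, 24), (30, 23, 21, 2, 10), (30, 23, 21, 23, 21), (30, 23, 21, 28, 38), (30, 23, 21, 4, 31), (30, 28, 38, 12, 24), (30, 28, 38, 2, 10), (30, 28, 38, 23, 21), (30, 28, 38, 28, 38), (30, 28, 38, 4, 31), (30, 4, 31, 12, 24), (30, 4, 31, 2, 10), (30, 4, 31, 23, 21), (30, 4, 31, 28, 38), (30, 4, 31, 4, 31)}.
Apply σ_{A < A2}; surviving tuples: {(30, 12, 24, 23, 21), (30, 12, 24, 28, 38), (30, 2, 10, 12, 24), (30, 2, 10, 23, 21), (30, 2, 10, 28, 38), (30, 2, 10, 4, 31), (30, 23, 21, 28, 38), (30, 4, 31, 12, 24), (30, 4, 31, 23, 21), (30, 4, 31, 28, 38)}
π_{A, B2} gives {(12, 21), (12, 38), (2, 21), (2, 24), (2, 31), (2, 38), (23, 38), (4, 21), (4, 24), (4, 38)}.

{(12, 21), (12, 38), (2, 21), (2, 24), (2, 31), (2, 38), (23, 38), (4, 21), (4, 24), (4, 38)}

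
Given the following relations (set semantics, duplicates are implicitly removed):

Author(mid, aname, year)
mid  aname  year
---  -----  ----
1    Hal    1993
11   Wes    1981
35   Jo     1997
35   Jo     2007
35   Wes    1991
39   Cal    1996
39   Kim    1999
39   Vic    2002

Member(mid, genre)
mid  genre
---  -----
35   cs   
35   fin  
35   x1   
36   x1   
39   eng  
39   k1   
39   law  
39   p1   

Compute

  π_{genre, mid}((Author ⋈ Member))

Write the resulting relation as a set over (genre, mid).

{(cs, 35), (eng, 39), (fin, 35), (k1, 39), (law, 39), (p1, 39), (x1, 35)}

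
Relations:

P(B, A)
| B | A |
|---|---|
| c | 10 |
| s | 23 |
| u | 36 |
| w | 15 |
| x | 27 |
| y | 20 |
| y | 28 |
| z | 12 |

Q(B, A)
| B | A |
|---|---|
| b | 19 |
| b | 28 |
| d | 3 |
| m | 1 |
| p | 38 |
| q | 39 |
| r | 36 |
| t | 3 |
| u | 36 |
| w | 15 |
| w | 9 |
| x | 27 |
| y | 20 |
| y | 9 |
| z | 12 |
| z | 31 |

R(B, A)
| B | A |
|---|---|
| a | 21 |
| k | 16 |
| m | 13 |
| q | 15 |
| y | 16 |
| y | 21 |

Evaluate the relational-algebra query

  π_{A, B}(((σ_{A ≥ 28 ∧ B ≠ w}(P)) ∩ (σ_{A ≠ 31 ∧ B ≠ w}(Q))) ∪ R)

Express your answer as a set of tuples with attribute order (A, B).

{(13, m), (15, q), (16, k), (16, y), (21, a), (21, y), (36, u)}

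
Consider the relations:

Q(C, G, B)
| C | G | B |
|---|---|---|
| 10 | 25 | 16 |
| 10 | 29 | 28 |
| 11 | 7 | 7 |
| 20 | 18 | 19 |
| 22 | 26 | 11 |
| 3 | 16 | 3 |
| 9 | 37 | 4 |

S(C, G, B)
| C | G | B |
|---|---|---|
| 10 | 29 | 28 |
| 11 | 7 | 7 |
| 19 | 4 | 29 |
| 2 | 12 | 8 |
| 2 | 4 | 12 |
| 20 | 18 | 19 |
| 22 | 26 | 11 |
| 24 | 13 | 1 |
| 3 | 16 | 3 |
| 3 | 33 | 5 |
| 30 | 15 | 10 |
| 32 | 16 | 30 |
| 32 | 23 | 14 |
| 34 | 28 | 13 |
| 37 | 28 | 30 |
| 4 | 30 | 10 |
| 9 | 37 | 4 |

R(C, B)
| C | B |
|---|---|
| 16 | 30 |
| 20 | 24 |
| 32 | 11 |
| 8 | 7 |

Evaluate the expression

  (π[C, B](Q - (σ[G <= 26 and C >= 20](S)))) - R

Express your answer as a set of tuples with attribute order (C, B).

σ[G <= 26 and C >= 20]: keep tuples satisfying G <= 26 and C >= 20 → {(20, 18, 19), (22, 26, 11), (24, 13, 1), (30, 15, 10), (32, 16, 30), (32, 23, 14)}
Set difference of the two operands is {(10, 25, 16), (10, 29, 28), (11, 7, 7), (3, 16, 3), (9, 37, 4)}.
Projecting to C, B: {(10, 16), (10, 28), (11, 7), (3, 3), (9, 4)}
Set difference of the two operands is {(10, 16), (10, 28), (11, 7), (3, 3), (9, 4)}.

{(10, 16), (10, 28), (11, 7), (3, 3), (9, 4)}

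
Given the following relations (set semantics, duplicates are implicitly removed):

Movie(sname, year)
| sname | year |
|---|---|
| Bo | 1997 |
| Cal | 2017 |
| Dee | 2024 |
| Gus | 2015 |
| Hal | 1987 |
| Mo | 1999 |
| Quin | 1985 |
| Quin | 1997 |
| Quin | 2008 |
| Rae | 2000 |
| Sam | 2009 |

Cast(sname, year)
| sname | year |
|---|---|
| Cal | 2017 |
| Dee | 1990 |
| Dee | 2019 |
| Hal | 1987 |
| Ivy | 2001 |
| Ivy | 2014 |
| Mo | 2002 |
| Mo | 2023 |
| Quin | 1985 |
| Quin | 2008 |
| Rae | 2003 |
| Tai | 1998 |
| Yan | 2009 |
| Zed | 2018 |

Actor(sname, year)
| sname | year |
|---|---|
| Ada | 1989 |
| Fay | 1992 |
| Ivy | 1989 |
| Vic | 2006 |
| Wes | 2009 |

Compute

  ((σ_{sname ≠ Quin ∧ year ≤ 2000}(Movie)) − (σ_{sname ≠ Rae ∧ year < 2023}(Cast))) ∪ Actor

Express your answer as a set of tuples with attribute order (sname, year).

Apply σ_{sname ≠ Quin ∧ year ≤ 2000}; surviving tuples: {(Bo, 1997), (Hal, 1987), (Mo, 1999), (Rae, 2000)}
Apply σ_{sname ≠ Rae ∧ year < 2023}; surviving tuples: {(Cal, 2017), (Dee, 1990), (Dee, 2019), (Hal, 1987), (Ivy, 2001), (Ivy, 2014), (Mo, 2002), (Quin, 1985), (Quin, 2008), (Tai, 1998), (Yan, 2009), (Zed, 2018)}
Difference: {(Bo, 1997), (Hal, 1987), (Mo, 1999), (Rae, 2000)} with {(Cal, 2017), (Dee, 1990), (Dee, 2019), (Hal, 1987), (Ivy, 2001), (Ivy, 2014), (Mo, 2002), (Quin, 1985), (Quin, 2008), (Tai, 1998), (Yan, 2009), (Zed, 2018)} → {(Bo, 1997), (Mo, 1999), (Rae, 2000)}
Union: {(Bo, 1997), (Mo, 1999), (Rae, 2000)} with {(Ada, 1989), (Fay, 1992), (Ivy, 1989), (Vic, 2006), (Wes, 2009)} → {(Ada, 1989), (Bo, 1997), (Fay, 1992), (Ivy, 1989), (Mo, 1999), (Rae, 2000), (Vic, 2006), (Wes, 2009)}

{(Ada, 1989), (Bo, 1997), (Fay, 1992), (Ivy, 1989), (Mo, 1999), (Rae, 2000), (Vic, 2006), (Wes, 2009)}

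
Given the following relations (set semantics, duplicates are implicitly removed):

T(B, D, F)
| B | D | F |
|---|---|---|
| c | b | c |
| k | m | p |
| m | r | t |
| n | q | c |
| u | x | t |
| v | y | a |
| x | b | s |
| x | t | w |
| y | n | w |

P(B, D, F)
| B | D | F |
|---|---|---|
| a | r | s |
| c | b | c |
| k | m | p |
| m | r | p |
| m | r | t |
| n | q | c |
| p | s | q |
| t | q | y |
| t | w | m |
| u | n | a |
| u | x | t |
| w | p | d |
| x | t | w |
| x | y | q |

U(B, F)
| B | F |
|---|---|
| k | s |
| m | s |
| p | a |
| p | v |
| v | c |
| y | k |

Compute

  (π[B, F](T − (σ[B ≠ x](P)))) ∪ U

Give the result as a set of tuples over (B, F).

{(k, s), (m, s), (p, a), (p, v), (v, a), (v, c), (x, s), (x, w), (y, k), (y, w)}

Apply σ_{B ≠ x}; surviving tuples: {(a, r, s), (c, b, c), (k, m, p), (m, r, p), (m, r, t), (n, q, c), (p, s, q), (t, q, y), (t, w, m), (u, n, a), (u, x, t), (w, p, d)}
Difference: {(c, b, c), (k, m, p), (m, r, t), (n, q, c), (u, x, t), (v, y, a), (x, b, s), (x, t, w), (y, n, w)} with {(a, r, s), (c, b, c), (k, m, p), (m, r, p), (m, r, t), (n, q, c), (p, s, q), (t, q, y), (t, w, m), (u, n, a), (u, x, t), (w, p, d)} → {(v, y, a), (x, b, s), (x, t, w), (y, n, w)}
π[B, F]: project onto (B, F) → {(v, a), (x, s), (x, w), (y, w)}
Union: {(v, a), (x, s), (x, w), (y, w)} with {(k, s), (m, s), (p, a), (p, v), (v, c), (y, k)} → {(k, s), (m, s), (p, a), (p, v), (v, a), (v, c), (x, s), (x, w), (y, k), (y, w)}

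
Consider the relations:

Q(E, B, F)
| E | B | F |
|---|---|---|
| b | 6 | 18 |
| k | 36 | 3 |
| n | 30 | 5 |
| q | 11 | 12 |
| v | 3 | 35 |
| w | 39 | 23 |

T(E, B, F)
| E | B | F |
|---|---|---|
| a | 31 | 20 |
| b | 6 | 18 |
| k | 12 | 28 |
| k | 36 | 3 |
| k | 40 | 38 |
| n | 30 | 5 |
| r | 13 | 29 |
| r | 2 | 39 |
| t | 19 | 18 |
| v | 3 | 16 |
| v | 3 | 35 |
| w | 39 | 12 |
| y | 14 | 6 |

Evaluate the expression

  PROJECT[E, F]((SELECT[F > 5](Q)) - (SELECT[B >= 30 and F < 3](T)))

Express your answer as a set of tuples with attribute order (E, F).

Apply σ_{F > 5}; surviving tuples: {(b, 6, 18), (q, 11, 12), (v, 3, 35), (w, 39, 23)}
Apply σ_{B >= 30 and F < 3}; surviving tuples: {}
Taking the difference: {(b, 6, 18), (q, 11, 12), (v, 3, 35), (w, 39, 23)}
π[E, F]: project onto (E, F) → {(b, 18), (q, 12), (v, 35), (w, 23)}

{(b, 18), (q, 12), (v, 35), (w, 23)}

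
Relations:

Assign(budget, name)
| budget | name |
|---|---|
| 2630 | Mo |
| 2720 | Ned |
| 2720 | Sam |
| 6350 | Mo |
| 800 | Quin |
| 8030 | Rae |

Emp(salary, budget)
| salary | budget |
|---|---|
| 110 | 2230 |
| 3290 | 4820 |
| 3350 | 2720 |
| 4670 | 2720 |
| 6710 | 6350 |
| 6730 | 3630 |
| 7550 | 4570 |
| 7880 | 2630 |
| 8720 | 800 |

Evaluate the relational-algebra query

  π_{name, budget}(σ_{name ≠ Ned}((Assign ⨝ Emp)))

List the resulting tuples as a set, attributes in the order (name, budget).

{(Mo, 2630), (Mo, 6350), (Quin, 800), (Sam, 2720)}

Natural join on budget: {(2630, Mo, 7880), (2720, Ned, 3350), (2720, Ned, 4670), (2720, Sam, 3350), (2720, Sam, 4670), (6350, Mo, 6710), (800, Quin, 8720)}
Filtering on name ≠ Ned leaves {(2630, Mo, 7880), (2720, Sam, 3350), (2720, Sam, 4670), (6350, Mo, 6710), (800, Quin, 8720)}.
Projecting to name, budget (1 duplicate(s) eliminated): {(Mo, 2630), (Mo, 6350), (Quin, 800), (Sam, 2720)}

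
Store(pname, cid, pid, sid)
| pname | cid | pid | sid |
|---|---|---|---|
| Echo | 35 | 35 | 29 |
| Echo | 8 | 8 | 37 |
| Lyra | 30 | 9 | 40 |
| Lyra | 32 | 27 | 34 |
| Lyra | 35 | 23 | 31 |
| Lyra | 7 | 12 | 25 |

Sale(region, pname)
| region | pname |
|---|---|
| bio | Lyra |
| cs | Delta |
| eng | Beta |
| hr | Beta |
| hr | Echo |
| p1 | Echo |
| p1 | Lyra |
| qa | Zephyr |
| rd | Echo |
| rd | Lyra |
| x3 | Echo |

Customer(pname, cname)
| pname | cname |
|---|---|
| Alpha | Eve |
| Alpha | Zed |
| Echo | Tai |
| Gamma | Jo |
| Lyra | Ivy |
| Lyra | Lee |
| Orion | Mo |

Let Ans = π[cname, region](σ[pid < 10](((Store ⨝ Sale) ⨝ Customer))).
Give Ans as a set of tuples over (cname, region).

Natural join on pname: {(Echo, 35, 35, 29, hr), (Echo, 35, 35, 29, p1), (Echo, 35, 35, 29, rd), (Echo, 35, 35, 29, x3), (Echo, 8, 8, 37, hr), (Echo, 8, 8, 37, p1), (Echo, 8, 8, 37, rd), (Echo, 8, 8, 37, x3), (Lyra, 30, 9, 40, bio), (Lyra, 30, 9, 40, p1), (Lyra, 30, 9, 40, rd), (Lyra, 32, 27, 34, bio), (Lyra, 32, 27, 34, p1), (Lyra, 32, 27, 34, rd), (Lyra, 35, 23, 31, bio), (Lyra, 35, 23, 31, p1), (Lyra, 35, 23, 31, rd), (Lyra, 7, 12, 25, bio), (Lyra, 7, 12, 25, p1), (Lyra, 7, 12, 25, rd)}
Natural join on pname: {(Echo, 35, 35, 29, hr, Tai), (Echo, 35, 35, 29, p1, Tai), (Echo, 35, 35, 29, rd, Tai), (Echo, 35, 35, 29, x3, Tai), (Echo, 8, 8, 37, hr, Tai), (Echo, 8, 8, 37, p1, Tai), (Echo, 8, 8, 37, rd, Tai), (Echo, 8, 8, 37, x3, Tai), (Lyra, 30, 9, 40, bio, Ivy), (Lyra, 30, 9, 40, bio, Lee), (Lyra, 30, 9, 40, p1, Ivy), (Lyra, 30, 9, 40, p1, Lee), (Lyra, 30, 9, 40, rd, Ivy), (Lyra, 30, 9, 40, rd, Lee), (Lyra, 32, 27, 34, bio, Ivy), (Lyra, 32, 27, 34, bio, Lee), (Lyra, 32, 27, 34, p1, Ivy), (Lyra, 32, 27, 34, p1, Lee), (Lyra, 32, 27, 34, rd, Ivy), (Lyra, 32, 27, 34, rd, Lee), (Lyra, 35, 23, 31, bio, Ivy), (Lyra, 35, 23, 31, bio, Lee), (Lyra, 35, 23, 31, p1, Ivy), (Lyra, 35, 23, 31, p1, Lee), (Lyra, 35, 23, 31, rd, Ivy), (Lyra, 35, 23, 31, rd, Lee), (Lyra, 7, 12, 25, bio, Ivy), (Lyra, 7, 12, 25, bio, Lee), (Lyra, 7, 12, 25, p1, Ivy), (Lyra, 7, 12, 25, p1, Lee), (Lyra, 7, 12, 25, rd, Ivy), (Lyra, 7, 12, 25, rd, Lee)}
Selection pid < 10: {(Echo, 8, 8, 37, hr, Tai), (Echo, 8, 8, 37, p1, Tai), (Echo, 8, 8, 37, rd, Tai), (Echo, 8, 8, 37, x3, Tai), (Lyra, 30, 9, 40, bio, Ivy), (Lyra, 30, 9, 40, bio, Lee), (Lyra, 30, 9, 40, p1, Ivy), (Lyra, 30, 9, 40, p1, Lee), (Lyra, 30, 9, 40, rd, Ivy), (Lyra, 30, 9, 40, rd, Lee)}
π[cname, region]: project onto (cname, region) → {(Ivy, bio), (Ivy, p1), (Ivy, rd), (Lee, bio), (Lee, p1), (Lee, rd), (Tai, hr), (Tai, p1), (Tai, rd), (Tai, x3)}

{(Ivy, bio), (Ivy, p1), (Ivy, rd), (Lee, bio), (Lee, p1), (Lee, rd), (Tai, hr), (Tai, p1), (Tai, rd), (Tai, x3)}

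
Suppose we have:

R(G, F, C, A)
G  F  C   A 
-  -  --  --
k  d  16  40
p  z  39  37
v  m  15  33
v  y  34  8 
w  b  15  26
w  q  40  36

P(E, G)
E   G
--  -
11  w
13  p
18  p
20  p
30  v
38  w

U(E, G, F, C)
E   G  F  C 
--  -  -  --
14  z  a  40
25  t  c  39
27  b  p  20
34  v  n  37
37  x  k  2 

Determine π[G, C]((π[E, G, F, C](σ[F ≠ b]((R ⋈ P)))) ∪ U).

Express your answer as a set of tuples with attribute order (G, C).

Natural join on G: {(p, z, 39, 37, 13), (p, z, 39, 37, 18), (p, z, 39, 37, 20), (v, m, 15, 33, 30), (v, y, 34, 8, 30), (w, b, 15, 26, 11), (w, b, 15, 26, 38), (w, q, 40, 36, 11), (w, q, 40, 36, 38)}
σ[F ≠ b]: keep tuples satisfying F ≠ b → {(p, z, 39, 37, 13), (p, z, 39, 37, 18), (p, z, 39, 37, 20), (v, m, 15, 33, 30), (v, y, 34, 8, 30), (w, q, 40, 36, 11), (w, q, 40, 36, 38)}
Keep only column(s) E, G, F, C: {(11, w, q, 40), (13, p, z, 39), (18, p, z, 39), (20, p, z, 39), (30, v, m, 15), (30, v, y, 34), (38, w, q, 40)}
Union: {(11, w, q, 40), (13, p, z, 39), (18, p, z, 39), (20, p, z, 39), (30, v, m, 15), (30, v, y, 34), (38, w, q, 40)} with {(14, z, a, 40), (25, t, c, 39), (27, b, p, 20), (34, v, n, 37), (37, x, k, 2)} → {(11, w, q, 40), (13, p, z, 39), (14, z, a, 40), (18, p, z, 39), (20, p, z, 39), (25, t, c, 39), (27, b, p, 20), (30, v, m, 15), (30, v, y, 34), (34, v, n, 37), (37, x, k, 2), (38, w, q, 40)}
Keep only column(s) G, C (3 duplicate(s) eliminated): {(b, 20), (p, 39), (t, 39), (v, 15), (v, 34), (v, 37), (w, 40), (x, 2), (z, 40)}

{(b, 20), (p, 39), (t, 39), (v, 15), (v, 34), (v, 37), (w, 40), (x, 2), (z, 40)}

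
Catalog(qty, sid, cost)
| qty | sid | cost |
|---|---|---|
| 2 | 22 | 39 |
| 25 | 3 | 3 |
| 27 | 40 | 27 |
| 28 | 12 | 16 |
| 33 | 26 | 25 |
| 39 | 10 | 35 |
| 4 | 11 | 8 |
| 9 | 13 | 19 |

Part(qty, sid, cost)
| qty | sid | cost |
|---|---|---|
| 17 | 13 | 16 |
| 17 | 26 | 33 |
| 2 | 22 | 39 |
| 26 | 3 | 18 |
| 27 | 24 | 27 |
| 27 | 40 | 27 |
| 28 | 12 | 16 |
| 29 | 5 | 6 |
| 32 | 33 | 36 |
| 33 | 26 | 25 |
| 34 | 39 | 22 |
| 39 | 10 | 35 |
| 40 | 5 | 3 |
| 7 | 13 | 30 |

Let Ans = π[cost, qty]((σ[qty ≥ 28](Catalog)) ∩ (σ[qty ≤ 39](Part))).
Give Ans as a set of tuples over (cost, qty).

{(16, 28), (25, 33), (35, 39)}

Filtering on qty ≥ 28 leaves {(28, 12, 16), (33, 26, 25), (39, 10, 35)}.
Filtering on qty ≤ 39 leaves {(17, 13, 16), (17, 26, 33), (2, 22, 39), (26, 3, 18), (27, 24, 27), (27, 40, 27), (28, 12, 16), (29, 5, 6), (32, 33, 36), (33, 26, 25), (34, 39, 22), (39, 10, 35), (7, 13, 30)}.
Set intersection of the two operands is {(28, 12, 16), (33, 26, 25), (39, 10, 35)}.
Keep only column(s) cost, qty: {(16, 28), (25, 33), (35, 39)}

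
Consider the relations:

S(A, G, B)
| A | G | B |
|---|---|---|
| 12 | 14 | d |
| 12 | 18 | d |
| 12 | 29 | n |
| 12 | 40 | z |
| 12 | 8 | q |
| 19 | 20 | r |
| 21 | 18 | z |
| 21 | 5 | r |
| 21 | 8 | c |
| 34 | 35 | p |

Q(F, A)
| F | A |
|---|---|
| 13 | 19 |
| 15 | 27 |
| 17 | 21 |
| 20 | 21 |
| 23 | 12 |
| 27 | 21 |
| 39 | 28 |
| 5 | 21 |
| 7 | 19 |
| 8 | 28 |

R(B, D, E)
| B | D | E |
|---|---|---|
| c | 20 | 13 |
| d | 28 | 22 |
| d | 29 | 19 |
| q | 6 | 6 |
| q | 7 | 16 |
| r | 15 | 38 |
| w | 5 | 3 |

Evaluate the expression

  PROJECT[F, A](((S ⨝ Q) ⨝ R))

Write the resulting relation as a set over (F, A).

Natural join on A: {(12, 14, d, 23), (12, 18, d, 23), (12, 29, n, 23), (12, 40, z, 23), (12, 8, q, 23), (19, 20, r, 13), (19, 20, r, 7), (21, 18, z, 17), (21, 18, z, 20), (21, 18, z, 27), (21, 18, z, 5), (21, 5, r, 17), (21, 5, r, 20), (21, 5, r, 27), (21, 5, r, 5), (21, 8, c, 17), (21, 8, c, 20), (21, 8, c, 27), (21, 8, c, 5)}
Natural join on B: {(12, 14, d, 23, 28, 22), (12, 14, d, 23, 29, 19), (12, 18, d, 23, 28, 22), (12, 18, d, 23, 29, 19), (12, 8, q, 23, 6, 6), (12, 8, q, 23, 7, 16), (19, 20, r, 13, 15, 38), (19, 20, r, 7, 15, 38), (21, 5, r, 17, 15, 38), (21, 5, r, 20, 15, 38), (21, 5, r, 27, 15, 38), (21, 5, r, 5, 15, 38), (21, 8, c, 17, 20, 13), (21, 8, c, 20, 20, 13), (21, 8, c, 27, 20, 13), (21, 8, c, 5, 20, 13)}
Projecting to F, A (9 duplicate(s) eliminated): {(13, 19), (17, 21), (20, 21), (23, 12), (27, 21), (5, 21), (7, 19)}

{(13, 19), (17, 21), (20, 21), (23, 12), (27, 21), (5, 21), (7, 19)}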